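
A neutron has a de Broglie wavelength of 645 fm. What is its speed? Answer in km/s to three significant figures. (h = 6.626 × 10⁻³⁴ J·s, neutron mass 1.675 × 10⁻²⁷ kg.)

p = h/λ = 6.626 × 10⁻³⁴ / 6.450 × 10⁻¹³ = 1.027 × 10⁻²¹ kg·m/s.
v = p/m = 1.027 × 10⁻²¹ / 1.675 × 10⁻²⁷ = 6.13 × 10⁵ m/s = 613 km/s.

v = 613 km/s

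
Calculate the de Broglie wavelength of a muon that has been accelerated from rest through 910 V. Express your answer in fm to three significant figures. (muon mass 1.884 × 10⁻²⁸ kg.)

KE = eV = 1.602 × 10⁻¹⁹ × 910.0 = 1.458 × 10⁻¹⁶ J.
p = √(2mKE) = √(2 × 1.884 × 10⁻²⁸ × 1.458 × 10⁻¹⁶) = 2.344 × 10⁻²² kg·m/s.
λ = h/p = 6.626 × 10⁻³⁴ / 2.344 × 10⁻²² = 2.83 × 10⁻¹² m = 2830 fm.

λ = 2830 fm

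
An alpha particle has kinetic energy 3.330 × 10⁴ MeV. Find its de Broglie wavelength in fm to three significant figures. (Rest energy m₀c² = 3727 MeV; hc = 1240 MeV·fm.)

λ = 0.0337 fm

Total energy E = KE + m₀c² = 3.330 × 10⁴ + 3727 = 37027 MeV.
(pc)² = E² − (m₀c²)² = (37027)² − (3727)² = 1.357 × 10⁹ MeV², so pc = 3.684 × 10⁴ MeV.
λ = hc/(pc) = 1240 MeV·fm / 3.684 × 10⁴ MeV = 0.0337 fm.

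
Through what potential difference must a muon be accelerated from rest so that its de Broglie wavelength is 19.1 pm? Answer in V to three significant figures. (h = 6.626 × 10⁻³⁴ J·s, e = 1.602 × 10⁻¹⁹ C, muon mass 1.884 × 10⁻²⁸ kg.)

p = h/λ = 6.626 × 10⁻³⁴ / 1.910 × 10⁻¹¹ = 3.469 × 10⁻²³ kg·m/s.
KE = p²/(2m) = 3.194 × 10⁻¹⁸ J.
V = KE/e = 3.194 × 10⁻¹⁸ / (1.602 × 10⁻¹⁹) = 19.9 V.

V = 19.9 V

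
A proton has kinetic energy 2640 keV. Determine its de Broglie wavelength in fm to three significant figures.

λ = 17.6 fm

KE = 2640 keV = 4.229 × 10⁻¹³ J.
p = √(2mKE) = √(2 × 1.673 × 10⁻²⁷ × 4.229 × 10⁻¹³) = 3.762 × 10⁻²⁰ kg·m/s.
λ = h/p = 6.626 × 10⁻³⁴ / 3.762 × 10⁻²⁰ = 1.76 × 10⁻¹⁴ m = 17.6 fm.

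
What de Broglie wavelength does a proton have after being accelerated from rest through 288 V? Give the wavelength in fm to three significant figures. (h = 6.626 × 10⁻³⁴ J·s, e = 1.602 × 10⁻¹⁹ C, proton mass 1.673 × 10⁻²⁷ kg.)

KE = eV = 1.602 × 10⁻¹⁹ × 288.0 = 4.614 × 10⁻¹⁷ J.
p = √(2mKE) = √(2 × 1.673 × 10⁻²⁷ × 4.614 × 10⁻¹⁷) = 3.929 × 10⁻²² kg·m/s.
λ = h/p = 6.626 × 10⁻³⁴ / 3.929 × 10⁻²² = 1.69 × 10⁻¹² m = 1690 fm.

λ = 1690 fm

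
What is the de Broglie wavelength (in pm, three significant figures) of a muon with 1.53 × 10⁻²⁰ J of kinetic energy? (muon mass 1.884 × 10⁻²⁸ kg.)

λ = 276 pm

p = √(2mKE) = √(2 × 1.884 × 10⁻²⁸ × 1.530 × 10⁻²⁰) = 2.401 × 10⁻²⁴ kg·m/s.
λ = h/p = 6.626 × 10⁻³⁴ / 2.401 × 10⁻²⁴ = 2.76 × 10⁻¹⁰ m = 276 pm.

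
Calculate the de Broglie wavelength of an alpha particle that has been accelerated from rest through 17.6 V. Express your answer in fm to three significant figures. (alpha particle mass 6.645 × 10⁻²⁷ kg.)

KE = 2eV = 2 × 1.602 × 10⁻¹⁹ × 17.60 = 5.639 × 10⁻¹⁸ J.
p = √(2mKE) = √(2 × 6.645 × 10⁻²⁷ × 5.639 × 10⁻¹⁸) = 2.738 × 10⁻²² kg·m/s.
λ = h/p = 6.626 × 10⁻³⁴ / 2.738 × 10⁻²² = 2.42 × 10⁻¹² m = 2420 fm.

λ = 2420 fm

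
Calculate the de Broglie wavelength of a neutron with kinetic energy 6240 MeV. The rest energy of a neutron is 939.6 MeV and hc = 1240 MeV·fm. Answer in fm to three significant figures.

Total energy E = KE + m₀c² = 6240 + 939.6 = 7179.6 MeV.
(pc)² = E² − (m₀c²)² = (7179.6)² − (939.6)² = 5.066 × 10⁷ MeV², so pc = 7118 MeV.
λ = hc/(pc) = 1240 MeV·fm / 7118 MeV = 0.174 fm.

λ = 0.174 fm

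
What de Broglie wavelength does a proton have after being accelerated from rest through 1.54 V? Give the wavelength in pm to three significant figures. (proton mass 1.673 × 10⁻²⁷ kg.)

λ = 23.1 pm

KE = eV = 1.602 × 10⁻¹⁹ × 1.540 = 2.467 × 10⁻¹⁹ J.
p = √(2mKE) = √(2 × 1.673 × 10⁻²⁷ × 2.467 × 10⁻¹⁹) = 2.873 × 10⁻²³ kg·m/s.
λ = h/p = 6.626 × 10⁻³⁴ / 2.873 × 10⁻²³ = 2.31 × 10⁻¹¹ m = 23.1 pm.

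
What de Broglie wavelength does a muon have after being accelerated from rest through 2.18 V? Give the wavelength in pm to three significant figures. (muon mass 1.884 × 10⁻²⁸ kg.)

λ = 57.8 pm

KE = eV = 1.602 × 10⁻¹⁹ × 2.180 = 3.492 × 10⁻¹⁹ J.
p = √(2mKE) = √(2 × 1.884 × 10⁻²⁸ × 3.492 × 10⁻¹⁹) = 1.147 × 10⁻²³ kg·m/s.
λ = h/p = 6.626 × 10⁻³⁴ / 1.147 × 10⁻²³ = 5.78 × 10⁻¹¹ m = 57.8 pm.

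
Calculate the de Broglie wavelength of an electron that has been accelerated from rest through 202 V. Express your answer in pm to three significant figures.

λ = 86.3 pm

KE = eV = 1.602 × 10⁻¹⁹ × 202.0 = 3.236 × 10⁻¹⁷ J.
p = √(2mKE) = √(2 × 9.109 × 10⁻³¹ × 3.236 × 10⁻¹⁷) = 7.678 × 10⁻²⁴ kg·m/s.
λ = h/p = 6.626 × 10⁻³⁴ / 7.678 × 10⁻²⁴ = 8.63 × 10⁻¹¹ m = 86.3 pm.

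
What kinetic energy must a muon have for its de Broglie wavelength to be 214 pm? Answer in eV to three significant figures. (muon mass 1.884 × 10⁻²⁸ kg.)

p = h/λ = 6.626 × 10⁻³⁴ / 2.140 × 10⁻¹⁰ = 3.096 × 10⁻²⁴ kg·m/s.
KE = p²/(2m) = (3.096 × 10⁻²⁴)² / (2 × 1.884 × 10⁻²⁸) = 2.544 × 10⁻²⁰ J = 0.159 eV.

KE = 0.159 eV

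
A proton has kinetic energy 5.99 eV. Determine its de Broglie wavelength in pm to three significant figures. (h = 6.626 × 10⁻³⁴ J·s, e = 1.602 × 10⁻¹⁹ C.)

KE = 5.99 eV = 9.596 × 10⁻¹⁹ J.
p = √(2mKE) = √(2 × 1.673 × 10⁻²⁷ × 9.596 × 10⁻¹⁹) = 5.666 × 10⁻²³ kg·m/s.
λ = h/p = 6.626 × 10⁻³⁴ / 5.666 × 10⁻²³ = 1.17 × 10⁻¹¹ m = 11.7 pm.

λ = 11.7 pm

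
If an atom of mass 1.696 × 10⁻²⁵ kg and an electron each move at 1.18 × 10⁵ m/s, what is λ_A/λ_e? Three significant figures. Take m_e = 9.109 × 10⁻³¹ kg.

At fixed v, p = mv so λ = h/(mv) ∝ 1/m.
λ_A/λ_e = m_e/m_A = 9.109 × 10⁻³¹/1.696 × 10⁻²⁵ = 5.37 × 10⁻⁶.

λ_A/λ_e = 5.37 × 10⁻⁶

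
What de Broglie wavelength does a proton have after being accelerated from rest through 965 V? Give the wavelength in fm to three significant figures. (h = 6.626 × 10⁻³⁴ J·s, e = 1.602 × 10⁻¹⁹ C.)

λ = 921 fm

KE = eV = 1.602 × 10⁻¹⁹ × 965.0 = 1.546 × 10⁻¹⁶ J.
p = √(2mKE) = √(2 × 1.673 × 10⁻²⁷ × 1.546 × 10⁻¹⁶) = 7.192 × 10⁻²² kg·m/s.
λ = h/p = 6.626 × 10⁻³⁴ / 7.192 × 10⁻²² = 9.21 × 10⁻¹³ m = 921 fm.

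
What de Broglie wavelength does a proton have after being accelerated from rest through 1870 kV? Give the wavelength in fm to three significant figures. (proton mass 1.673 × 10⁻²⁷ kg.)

KE = eV = 1.602 × 10⁻¹⁹ × 1.870 × 10⁶ = 2.996 × 10⁻¹³ J.
p = √(2mKE) = √(2 × 1.673 × 10⁻²⁷ × 2.996 × 10⁻¹³) = 3.166 × 10⁻²⁰ kg·m/s.
λ = h/p = 6.626 × 10⁻³⁴ / 3.166 × 10⁻²⁰ = 2.09 × 10⁻¹⁴ m = 20.9 fm.

λ = 20.9 fm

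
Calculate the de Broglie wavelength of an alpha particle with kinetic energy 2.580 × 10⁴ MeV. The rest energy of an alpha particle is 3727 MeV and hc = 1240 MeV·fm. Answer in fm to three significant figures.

λ = 0.0423 fm

Total energy E = KE + m₀c² = 2.580 × 10⁴ + 3727 = 29527 MeV.
(pc)² = E² − (m₀c²)² = (29527)² − (3727)² = 8.580 × 10⁸ MeV², so pc = 2.929 × 10⁴ MeV.
λ = hc/(pc) = 1240 MeV·fm / 2.929 × 10⁴ MeV = 0.0423 fm.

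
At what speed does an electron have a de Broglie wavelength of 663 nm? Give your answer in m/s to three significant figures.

p = h/λ = 6.626 × 10⁻³⁴ / 6.630 × 10⁻⁷ = 9.994 × 10⁻²⁸ kg·m/s.
v = p/m = 9.994 × 10⁻²⁸ / 9.109 × 10⁻³¹ = 1.10 × 10³ m/s = 1100 m/s.

v = 1100 m/s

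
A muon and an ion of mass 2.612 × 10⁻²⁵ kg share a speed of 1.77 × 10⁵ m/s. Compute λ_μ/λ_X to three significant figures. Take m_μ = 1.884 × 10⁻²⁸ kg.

At fixed v, p = mv so λ = h/(mv) ∝ 1/m.
λ_μ/λ_X = m_X/m_μ = 2.612 × 10⁻²⁵/1.884 × 10⁻²⁸ = 1390.

λ_μ/λ_X = 1390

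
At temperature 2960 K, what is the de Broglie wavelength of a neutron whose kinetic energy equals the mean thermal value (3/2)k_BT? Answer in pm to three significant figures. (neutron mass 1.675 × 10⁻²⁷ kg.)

λ = 46.2 pm

KE = (3/2)k_BT = 1.5 × 1.381 × 10⁻²³ × 2960 = 6.132 × 10⁻²⁰ J.
p = √(2mKE) = √(2 × 1.675 × 10⁻²⁷ × 6.132 × 10⁻²⁰) = 1.433 × 10⁻²³ kg·m/s.
λ = h/p = 4.62 × 10⁻¹¹ m = 46.2 pm.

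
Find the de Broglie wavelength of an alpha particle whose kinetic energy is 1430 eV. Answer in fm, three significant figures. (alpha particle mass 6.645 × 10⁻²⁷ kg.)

λ = 380 fm

KE = 1430 eV = 2.291 × 10⁻¹⁶ J.
p = √(2mKE) = √(2 × 6.645 × 10⁻²⁷ × 2.291 × 10⁻¹⁶) = 1.745 × 10⁻²¹ kg·m/s.
λ = h/p = 6.626 × 10⁻³⁴ / 1.745 × 10⁻²¹ = 3.80 × 10⁻¹³ m = 380 fm.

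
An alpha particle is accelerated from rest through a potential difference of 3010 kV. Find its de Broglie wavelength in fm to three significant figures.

KE = 2eV = 2 × 1.602 × 10⁻¹⁹ × 3.010 × 10⁶ = 9.644 × 10⁻¹³ J.
p = √(2mKE) = √(2 × 6.645 × 10⁻²⁷ × 9.644 × 10⁻¹³) = 1.132 × 10⁻¹⁹ kg·m/s.
λ = h/p = 6.626 × 10⁻³⁴ / 1.132 × 10⁻¹⁹ = 5.85 × 10⁻¹⁵ m = 5.85 fm.

λ = 5.85 fm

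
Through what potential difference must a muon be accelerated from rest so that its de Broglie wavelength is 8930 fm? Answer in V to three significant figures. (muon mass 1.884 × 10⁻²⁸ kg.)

V = 91.2 V

p = h/λ = 6.626 × 10⁻³⁴ / 8.930 × 10⁻¹² = 7.420 × 10⁻²³ kg·m/s.
KE = p²/(2m) = 1.461 × 10⁻¹⁷ J.
V = KE/e = 1.461 × 10⁻¹⁷ / (1.602 × 10⁻¹⁹) = 91.2 V.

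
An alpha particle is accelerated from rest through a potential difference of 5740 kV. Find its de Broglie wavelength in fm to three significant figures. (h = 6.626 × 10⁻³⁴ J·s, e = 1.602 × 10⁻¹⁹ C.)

KE = 2eV = 2 × 1.602 × 10⁻¹⁹ × 5.740 × 10⁶ = 1.839 × 10⁻¹² J.
p = √(2mKE) = √(2 × 6.645 × 10⁻²⁷ × 1.839 × 10⁻¹²) = 1.563 × 10⁻¹⁹ kg·m/s.
λ = h/p = 6.626 × 10⁻³⁴ / 1.563 × 10⁻¹⁹ = 4.24 × 10⁻¹⁵ m = 4.24 fm.

λ = 4.24 fm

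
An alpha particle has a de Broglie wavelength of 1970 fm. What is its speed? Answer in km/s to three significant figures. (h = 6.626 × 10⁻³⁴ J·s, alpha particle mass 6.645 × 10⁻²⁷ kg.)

v = 50.6 km/s

p = h/λ = 6.626 × 10⁻³⁴ / 1.970 × 10⁻¹² = 3.363 × 10⁻²² kg·m/s.
v = p/m = 3.363 × 10⁻²² / 6.645 × 10⁻²⁷ = 5.06 × 10⁴ m/s = 50.6 km/s.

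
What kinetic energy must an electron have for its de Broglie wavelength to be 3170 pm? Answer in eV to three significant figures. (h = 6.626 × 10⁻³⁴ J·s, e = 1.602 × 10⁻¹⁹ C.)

p = h/λ = 6.626 × 10⁻³⁴ / 3.170 × 10⁻⁹ = 2.090 × 10⁻²⁵ kg·m/s.
KE = p²/(2m) = (2.090 × 10⁻²⁵)² / (2 × 9.109 × 10⁻³¹) = 2.398 × 10⁻²⁰ J = 0.150 eV.

KE = 0.150 eV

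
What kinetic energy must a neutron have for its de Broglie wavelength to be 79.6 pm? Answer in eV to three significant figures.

p = h/λ = 6.626 × 10⁻³⁴ / 7.960 × 10⁻¹¹ = 8.324 × 10⁻²⁴ kg·m/s.
KE = p²/(2m) = (8.324 × 10⁻²⁴)² / (2 × 1.675 × 10⁻²⁷) = 2.068 × 10⁻²⁰ J = 0.129 eV.

KE = 0.129 eV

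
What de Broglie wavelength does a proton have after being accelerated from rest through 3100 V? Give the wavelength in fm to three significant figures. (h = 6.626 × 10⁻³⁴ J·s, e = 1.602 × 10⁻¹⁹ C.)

KE = eV = 1.602 × 10⁻¹⁹ × 3100 = 4.966 × 10⁻¹⁶ J.
p = √(2mKE) = √(2 × 1.673 × 10⁻²⁷ × 4.966 × 10⁻¹⁶) = 1.289 × 10⁻²¹ kg·m/s.
λ = h/p = 6.626 × 10⁻³⁴ / 1.289 × 10⁻²¹ = 5.14 × 10⁻¹³ m = 514 fm.

λ = 514 fm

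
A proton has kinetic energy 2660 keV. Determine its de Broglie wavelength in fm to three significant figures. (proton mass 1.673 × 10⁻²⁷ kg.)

λ = 17.5 fm

KE = 2660 keV = 4.261 × 10⁻¹³ J.
p = √(2mKE) = √(2 × 1.673 × 10⁻²⁷ × 4.261 × 10⁻¹³) = 3.776 × 10⁻²⁰ kg·m/s.
λ = h/p = 6.626 × 10⁻³⁴ / 3.776 × 10⁻²⁰ = 1.75 × 10⁻¹⁴ m = 17.5 fm.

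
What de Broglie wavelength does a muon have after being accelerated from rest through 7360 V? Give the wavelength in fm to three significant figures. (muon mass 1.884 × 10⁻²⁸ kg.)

λ = 994 fm

KE = eV = 1.602 × 10⁻¹⁹ × 7360 = 1.179 × 10⁻¹⁵ J.
p = √(2mKE) = √(2 × 1.884 × 10⁻²⁸ × 1.179 × 10⁻¹⁵) = 6.665 × 10⁻²² kg·m/s.
λ = h/p = 6.626 × 10⁻³⁴ / 6.665 × 10⁻²² = 9.94 × 10⁻¹³ m = 994 fm.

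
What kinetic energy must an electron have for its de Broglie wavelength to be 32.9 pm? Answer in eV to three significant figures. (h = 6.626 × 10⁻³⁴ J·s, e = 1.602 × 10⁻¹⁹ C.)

KE = 1390 eV

p = h/λ = 6.626 × 10⁻³⁴ / 3.290 × 10⁻¹¹ = 2.014 × 10⁻²³ kg·m/s.
KE = p²/(2m) = (2.014 × 10⁻²³)² / (2 × 9.109 × 10⁻³¹) = 2.226 × 10⁻¹⁶ J = 1390 eV.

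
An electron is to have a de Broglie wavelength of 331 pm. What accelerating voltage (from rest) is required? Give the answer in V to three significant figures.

V = 13.7 V

p = h/λ = 6.626 × 10⁻³⁴ / 3.310 × 10⁻¹⁰ = 2.002 × 10⁻²⁴ kg·m/s.
KE = p²/(2m) = 2.200 × 10⁻¹⁸ J.
V = KE/e = 2.200 × 10⁻¹⁸ / (1.602 × 10⁻¹⁹) = 13.7 V.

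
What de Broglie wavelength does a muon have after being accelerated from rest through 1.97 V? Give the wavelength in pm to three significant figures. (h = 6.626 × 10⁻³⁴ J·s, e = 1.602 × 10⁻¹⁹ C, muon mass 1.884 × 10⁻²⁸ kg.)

KE = eV = 1.602 × 10⁻¹⁹ × 1.970 = 3.156 × 10⁻¹⁹ J.
p = √(2mKE) = √(2 × 1.884 × 10⁻²⁸ × 3.156 × 10⁻¹⁹) = 1.090 × 10⁻²³ kg·m/s.
λ = h/p = 6.626 × 10⁻³⁴ / 1.090 × 10⁻²³ = 6.08 × 10⁻¹¹ m = 60.8 pm.

λ = 60.8 pm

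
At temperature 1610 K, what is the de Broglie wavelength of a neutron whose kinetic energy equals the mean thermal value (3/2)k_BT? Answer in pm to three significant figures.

KE = (3/2)k_BT = 1.5 × 1.381 × 10⁻²³ × 1610 = 3.335 × 10⁻²⁰ J.
p = √(2mKE) = √(2 × 1.675 × 10⁻²⁷ × 3.335 × 10⁻²⁰) = 1.057 × 10⁻²³ kg·m/s.
λ = h/p = 6.27 × 10⁻¹¹ m = 62.7 pm.

λ = 62.7 pm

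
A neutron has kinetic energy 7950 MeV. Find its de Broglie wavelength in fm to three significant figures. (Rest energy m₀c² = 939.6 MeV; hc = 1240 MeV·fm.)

λ = 0.140 fm

Total energy E = KE + m₀c² = 7950 + 939.6 = 8889.6 MeV.
(pc)² = E² − (m₀c²)² = (8889.6)² − (939.6)² = 7.814 × 10⁷ MeV², so pc = 8840 MeV.
λ = hc/(pc) = 1240 MeV·fm / 8840 MeV = 0.140 fm.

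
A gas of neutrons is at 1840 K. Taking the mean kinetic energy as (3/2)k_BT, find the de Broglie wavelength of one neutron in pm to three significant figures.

λ = 58.6 pm

KE = (3/2)k_BT = 1.5 × 1.381 × 10⁻²³ × 1840 = 3.812 × 10⁻²⁰ J.
p = √(2mKE) = √(2 × 1.675 × 10⁻²⁷ × 3.812 × 10⁻²⁰) = 1.130 × 10⁻²³ kg·m/s.
λ = h/p = 5.86 × 10⁻¹¹ m = 58.6 pm.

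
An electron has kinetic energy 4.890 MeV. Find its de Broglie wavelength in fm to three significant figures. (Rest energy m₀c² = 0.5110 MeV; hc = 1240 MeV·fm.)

λ = 231 fm

Total energy E = KE + m₀c² = 4.890 + 0.5110 = 5.4010 MeV.
(pc)² = E² − (m₀c²)² = (5.4010)² − (0.5110)² = 28.91 MeV², so pc = 5.377 MeV.
λ = hc/(pc) = 1240 MeV·fm / 5.377 MeV = 231 fm.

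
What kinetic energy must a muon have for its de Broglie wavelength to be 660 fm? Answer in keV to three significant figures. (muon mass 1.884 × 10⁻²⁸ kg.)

KE = 16.7 keV

p = h/λ = 6.626 × 10⁻³⁴ / 6.600 × 10⁻¹³ = 1.004 × 10⁻²¹ kg·m/s.
KE = p²/(2m) = (1.004 × 10⁻²¹)² / (2 × 1.884 × 10⁻²⁸) = 2.675 × 10⁻¹⁵ J = 16.7 keV.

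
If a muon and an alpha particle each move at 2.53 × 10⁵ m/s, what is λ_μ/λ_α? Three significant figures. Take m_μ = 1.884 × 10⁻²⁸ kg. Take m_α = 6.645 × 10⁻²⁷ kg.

λ_μ/λ_α = 35.3

At fixed v, p = mv so λ = h/(mv) ∝ 1/m.
λ_μ/λ_α = m_α/m_μ = 6.645 × 10⁻²⁷/1.884 × 10⁻²⁸ = 35.3.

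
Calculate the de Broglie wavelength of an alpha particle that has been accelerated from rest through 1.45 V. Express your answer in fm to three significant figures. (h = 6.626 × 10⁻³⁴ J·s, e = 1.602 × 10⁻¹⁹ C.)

KE = 2eV = 2 × 1.602 × 10⁻¹⁹ × 1.450 = 4.646 × 10⁻¹⁹ J.
p = √(2mKE) = √(2 × 6.645 × 10⁻²⁷ × 4.646 × 10⁻¹⁹) = 7.858 × 10⁻²³ kg·m/s.
λ = h/p = 6.626 × 10⁻³⁴ / 7.858 × 10⁻²³ = 8.43 × 10⁻¹² m = 8430 fm.

λ = 8430 fm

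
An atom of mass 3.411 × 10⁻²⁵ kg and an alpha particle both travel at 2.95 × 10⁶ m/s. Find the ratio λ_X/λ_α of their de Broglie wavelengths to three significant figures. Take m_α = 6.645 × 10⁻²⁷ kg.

λ_X/λ_α = 0.0195

At fixed v, p = mv so λ = h/(mv) ∝ 1/m.
λ_X/λ_α = m_α/m_X = 6.645 × 10⁻²⁷/3.411 × 10⁻²⁵ = 0.0195.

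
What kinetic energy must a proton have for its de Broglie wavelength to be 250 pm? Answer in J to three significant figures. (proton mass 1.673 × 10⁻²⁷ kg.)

KE = 2.10 × 10⁻²¹ J

p = h/λ = 6.626 × 10⁻³⁴ / 2.500 × 10⁻¹⁰ = 2.650 × 10⁻²⁴ kg·m/s.
KE = p²/(2m) = (2.650 × 10⁻²⁴)² / (2 × 1.673 × 10⁻²⁷) = 2.099 × 10⁻²¹ J = 2.10 × 10⁻²¹ J.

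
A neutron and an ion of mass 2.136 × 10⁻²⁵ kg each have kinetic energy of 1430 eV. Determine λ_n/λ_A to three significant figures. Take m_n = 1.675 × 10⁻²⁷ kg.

λ_n/λ_A = 11.3

At fixed KE, p = √(2mKE) so λ = h/p ∝ 1/√m.
λ_n/λ_A = √(m_A/m_n) = √(2.136 × 10⁻²⁵/1.675 × 10⁻²⁷) = √(127.5) = 11.3.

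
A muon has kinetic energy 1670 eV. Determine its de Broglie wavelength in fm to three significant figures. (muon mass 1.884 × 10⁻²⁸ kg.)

KE = 1670 eV = 2.675 × 10⁻¹⁶ J.
p = √(2mKE) = √(2 × 1.884 × 10⁻²⁸ × 2.675 × 10⁻¹⁶) = 3.175 × 10⁻²² kg·m/s.
λ = h/p = 6.626 × 10⁻³⁴ / 3.175 × 10⁻²² = 2.09 × 10⁻¹² m = 2090 fm.

λ = 2090 fm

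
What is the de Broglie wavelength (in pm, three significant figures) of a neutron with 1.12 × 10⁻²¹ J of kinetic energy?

λ = 342 pm

p = √(2mKE) = √(2 × 1.675 × 10⁻²⁷ × 1.120 × 10⁻²¹) = 1.937 × 10⁻²⁴ kg·m/s.
λ = h/p = 6.626 × 10⁻³⁴ / 1.937 × 10⁻²⁴ = 3.42 × 10⁻¹⁰ m = 342 pm.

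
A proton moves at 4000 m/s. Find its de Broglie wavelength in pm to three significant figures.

λ = 99.0 pm

p = mv = 1.673 × 10⁻²⁷ × 4000 = 6.692 × 10⁻²⁴ kg·m/s.
λ = h/p = 6.626 × 10⁻³⁴ / 6.692 × 10⁻²⁴ = 9.90 × 10⁻¹¹ m = 99.0 pm.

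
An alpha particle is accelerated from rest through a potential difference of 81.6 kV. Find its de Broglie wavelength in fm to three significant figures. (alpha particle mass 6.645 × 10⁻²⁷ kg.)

KE = 2eV = 2 × 1.602 × 10⁻¹⁹ × 8.160 × 10⁴ = 2.614 × 10⁻¹⁴ J.
p = √(2mKE) = √(2 × 6.645 × 10⁻²⁷ × 2.614 × 10⁻¹⁴) = 1.864 × 10⁻²⁰ kg·m/s.
λ = h/p = 6.626 × 10⁻³⁴ / 1.864 × 10⁻²⁰ = 3.55 × 10⁻¹⁴ m = 35.5 fm.

λ = 35.5 fm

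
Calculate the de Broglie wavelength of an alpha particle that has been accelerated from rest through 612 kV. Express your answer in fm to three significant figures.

KE = 2eV = 2 × 1.602 × 10⁻¹⁹ × 6.120 × 10⁵ = 1.961 × 10⁻¹³ J.
p = √(2mKE) = √(2 × 6.645 × 10⁻²⁷ × 1.961 × 10⁻¹³) = 5.105 × 10⁻²⁰ kg·m/s.
λ = h/p = 6.626 × 10⁻³⁴ / 5.105 × 10⁻²⁰ = 1.30 × 10⁻¹⁴ m = 13.0 fm.

λ = 13.0 fm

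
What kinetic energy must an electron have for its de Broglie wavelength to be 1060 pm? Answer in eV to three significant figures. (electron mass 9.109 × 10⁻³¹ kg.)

KE = 1.34 eV

p = h/λ = 6.626 × 10⁻³⁴ / 1.060 × 10⁻⁹ = 6.251 × 10⁻²⁵ kg·m/s.
KE = p²/(2m) = (6.251 × 10⁻²⁵)² / (2 × 9.109 × 10⁻³¹) = 2.145 × 10⁻¹⁹ J = 1.34 eV.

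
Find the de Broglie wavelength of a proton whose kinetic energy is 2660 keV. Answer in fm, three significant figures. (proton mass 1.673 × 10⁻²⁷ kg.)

KE = 2660 keV = 4.261 × 10⁻¹³ J.
p = √(2mKE) = √(2 × 1.673 × 10⁻²⁷ × 4.261 × 10⁻¹³) = 3.776 × 10⁻²⁰ kg·m/s.
λ = h/p = 6.626 × 10⁻³⁴ / 3.776 × 10⁻²⁰ = 1.75 × 10⁻¹⁴ m = 17.5 fm.

λ = 17.5 fm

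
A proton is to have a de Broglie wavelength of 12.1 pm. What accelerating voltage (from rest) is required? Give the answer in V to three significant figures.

V = 5.59 V

p = h/λ = 6.626 × 10⁻³⁴ / 1.210 × 10⁻¹¹ = 5.476 × 10⁻²³ kg·m/s.
KE = p²/(2m) = 8.962 × 10⁻¹⁹ J.
V = KE/e = 8.962 × 10⁻¹⁹ / (1.602 × 10⁻¹⁹) = 5.59 V.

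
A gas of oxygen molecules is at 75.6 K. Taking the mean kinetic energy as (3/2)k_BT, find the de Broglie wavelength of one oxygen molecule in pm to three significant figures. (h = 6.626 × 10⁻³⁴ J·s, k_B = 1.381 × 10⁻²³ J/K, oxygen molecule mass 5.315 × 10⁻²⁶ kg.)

KE = (3/2)k_BT = 1.5 × 1.381 × 10⁻²³ × 75.6 = 1.566 × 10⁻²¹ J.
p = √(2mKE) = √(2 × 5.315 × 10⁻²⁶ × 1.566 × 10⁻²¹) = 1.290 × 10⁻²³ kg·m/s.
λ = h/p = 5.14 × 10⁻¹¹ m = 51.4 pm.

λ = 51.4 pm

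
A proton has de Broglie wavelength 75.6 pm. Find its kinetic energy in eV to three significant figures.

p = h/λ = 6.626 × 10⁻³⁴ / 7.560 × 10⁻¹¹ = 8.765 × 10⁻²⁴ kg·m/s.
KE = p²/(2m) = (8.765 × 10⁻²⁴)² / (2 × 1.673 × 10⁻²⁷) = 2.296 × 10⁻²⁰ J = 0.143 eV.

KE = 0.143 eV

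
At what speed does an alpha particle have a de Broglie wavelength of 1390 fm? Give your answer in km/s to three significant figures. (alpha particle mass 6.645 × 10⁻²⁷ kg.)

v = 71.7 km/s

p = h/λ = 6.626 × 10⁻³⁴ / 1.390 × 10⁻¹² = 4.767 × 10⁻²² kg·m/s.
v = p/m = 4.767 × 10⁻²² / 6.645 × 10⁻²⁷ = 7.17 × 10⁴ m/s = 71.7 km/s.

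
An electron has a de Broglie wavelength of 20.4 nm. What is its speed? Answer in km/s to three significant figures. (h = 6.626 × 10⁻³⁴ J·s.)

v = 35.7 km/s

p = h/λ = 6.626 × 10⁻³⁴ / 2.040 × 10⁻⁸ = 3.248 × 10⁻²⁶ kg·m/s.
v = p/m = 3.248 × 10⁻²⁶ / 9.109 × 10⁻³¹ = 3.57 × 10⁴ m/s = 35.7 km/s.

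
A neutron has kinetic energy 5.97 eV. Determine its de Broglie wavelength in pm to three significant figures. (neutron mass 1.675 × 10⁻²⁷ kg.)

KE = 5.97 eV = 9.564 × 10⁻¹⁹ J.
p = √(2mKE) = √(2 × 1.675 × 10⁻²⁷ × 9.564 × 10⁻¹⁹) = 5.660 × 10⁻²³ kg·m/s.
λ = h/p = 6.626 × 10⁻³⁴ / 5.660 × 10⁻²³ = 1.17 × 10⁻¹¹ m = 11.7 pm.

λ = 11.7 pm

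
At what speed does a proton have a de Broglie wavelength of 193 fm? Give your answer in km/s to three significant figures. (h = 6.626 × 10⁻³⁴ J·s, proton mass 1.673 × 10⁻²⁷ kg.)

p = h/λ = 6.626 × 10⁻³⁴ / 1.930 × 10⁻¹³ = 3.433 × 10⁻²¹ kg·m/s.
v = p/m = 3.433 × 10⁻²¹ / 1.673 × 10⁻²⁷ = 2.05 × 10⁶ m/s = 2050 km/s.

v = 2050 km/s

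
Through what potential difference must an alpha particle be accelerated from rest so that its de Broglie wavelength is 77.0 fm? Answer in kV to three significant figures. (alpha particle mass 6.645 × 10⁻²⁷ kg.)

p = h/λ = 6.626 × 10⁻³⁴ / 7.700 × 10⁻¹⁴ = 8.605 × 10⁻²¹ kg·m/s.
KE = p²/(2m) = 5.572 × 10⁻¹⁵ J.
V = KE/2e = 5.572 × 10⁻¹⁵ / (2 × 1.602 × 10⁻¹⁹) = 17.4 kV.

V = 17.4 kV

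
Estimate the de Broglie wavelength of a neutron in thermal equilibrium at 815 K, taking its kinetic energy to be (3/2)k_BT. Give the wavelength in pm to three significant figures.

λ = 88.1 pm

KE = (3/2)k_BT = 1.5 × 1.381 × 10⁻²³ × 815 = 1.688 × 10⁻²⁰ J.
p = √(2mKE) = √(2 × 1.675 × 10⁻²⁷ × 1.688 × 10⁻²⁰) = 7.520 × 10⁻²⁴ kg·m/s.
λ = h/p = 8.81 × 10⁻¹¹ m = 88.1 pm.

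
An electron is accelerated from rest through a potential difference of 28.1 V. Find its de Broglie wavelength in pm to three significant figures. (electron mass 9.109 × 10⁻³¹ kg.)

λ = 231 pm

KE = eV = 1.602 × 10⁻¹⁹ × 28.10 = 4.502 × 10⁻¹⁸ J.
p = √(2mKE) = √(2 × 9.109 × 10⁻³¹ × 4.502 × 10⁻¹⁸) = 2.864 × 10⁻²⁴ kg·m/s.
λ = h/p = 6.626 × 10⁻³⁴ / 2.864 × 10⁻²⁴ = 2.31 × 10⁻¹⁰ m = 231 pm.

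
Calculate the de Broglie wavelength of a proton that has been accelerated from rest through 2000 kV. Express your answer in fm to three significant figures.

λ = 20.2 fm

KE = eV = 1.602 × 10⁻¹⁹ × 2.000 × 10⁶ = 3.204 × 10⁻¹³ J.
p = √(2mKE) = √(2 × 1.673 × 10⁻²⁷ × 3.204 × 10⁻¹³) = 3.274 × 10⁻²⁰ kg·m/s.
λ = h/p = 6.626 × 10⁻³⁴ / 3.274 × 10⁻²⁰ = 2.02 × 10⁻¹⁴ m = 20.2 fm.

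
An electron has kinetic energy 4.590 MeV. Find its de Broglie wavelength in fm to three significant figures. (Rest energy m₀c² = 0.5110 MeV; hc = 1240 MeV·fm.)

Total energy E = KE + m₀c² = 4.590 + 0.5110 = 5.1010 MeV.
(pc)² = E² − (m₀c²)² = (5.1010)² − (0.5110)² = 25.76 MeV², so pc = 5.075 MeV.
λ = hc/(pc) = 1240 MeV·fm / 5.075 MeV = 244 fm.

λ = 244 fm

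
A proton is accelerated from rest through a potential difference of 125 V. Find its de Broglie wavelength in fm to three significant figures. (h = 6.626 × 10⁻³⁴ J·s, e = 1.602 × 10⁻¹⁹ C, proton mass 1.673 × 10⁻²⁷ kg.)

KE = eV = 1.602 × 10⁻¹⁹ × 125.0 = 2.003 × 10⁻¹⁷ J.
p = √(2mKE) = √(2 × 1.673 × 10⁻²⁷ × 2.003 × 10⁻¹⁷) = 2.589 × 10⁻²² kg·m/s.
λ = h/p = 6.626 × 10⁻³⁴ / 2.589 × 10⁻²² = 2.56 × 10⁻¹² m = 2560 fm.

λ = 2560 fm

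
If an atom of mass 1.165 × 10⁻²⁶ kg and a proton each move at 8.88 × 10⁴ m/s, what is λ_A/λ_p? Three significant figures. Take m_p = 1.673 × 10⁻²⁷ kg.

λ_A/λ_p = 0.144

At fixed v, p = mv so λ = h/(mv) ∝ 1/m.
λ_A/λ_p = m_p/m_A = 1.673 × 10⁻²⁷/1.165 × 10⁻²⁶ = 0.144.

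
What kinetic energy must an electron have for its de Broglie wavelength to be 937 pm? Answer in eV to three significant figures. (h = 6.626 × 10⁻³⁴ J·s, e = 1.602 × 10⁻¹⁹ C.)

p = h/λ = 6.626 × 10⁻³⁴ / 9.370 × 10⁻¹⁰ = 7.072 × 10⁻²⁵ kg·m/s.
KE = p²/(2m) = (7.072 × 10⁻²⁵)² / (2 × 9.109 × 10⁻³¹) = 2.745 × 10⁻¹⁹ J = 1.71 eV.

KE = 1.71 eV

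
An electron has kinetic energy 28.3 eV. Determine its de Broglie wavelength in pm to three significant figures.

KE = 28.3 eV = 4.534 × 10⁻¹⁸ J.
p = √(2mKE) = √(2 × 9.109 × 10⁻³¹ × 4.534 × 10⁻¹⁸) = 2.874 × 10⁻²⁴ kg·m/s.
λ = h/p = 6.626 × 10⁻³⁴ / 2.874 × 10⁻²⁴ = 2.31 × 10⁻¹⁰ m = 231 pm.

λ = 231 pm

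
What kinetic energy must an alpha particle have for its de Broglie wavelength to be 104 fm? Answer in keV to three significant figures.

KE = 19.1 keV

p = h/λ = 6.626 × 10⁻³⁴ / 1.040 × 10⁻¹³ = 6.371 × 10⁻²¹ kg·m/s.
KE = p²/(2m) = (6.371 × 10⁻²¹)² / (2 × 6.645 × 10⁻²⁷) = 3.054 × 10⁻¹⁵ J = 19.1 keV.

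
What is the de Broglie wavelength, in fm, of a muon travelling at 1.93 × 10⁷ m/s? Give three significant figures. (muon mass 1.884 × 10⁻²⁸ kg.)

p = mv = 1.884 × 10⁻²⁸ × 1.93 × 10⁷ = 3.636 × 10⁻²¹ kg·m/s.
λ = h/p = 6.626 × 10⁻³⁴ / 3.636 × 10⁻²¹ = 1.82 × 10⁻¹³ m = 182 fm.

λ = 182 fm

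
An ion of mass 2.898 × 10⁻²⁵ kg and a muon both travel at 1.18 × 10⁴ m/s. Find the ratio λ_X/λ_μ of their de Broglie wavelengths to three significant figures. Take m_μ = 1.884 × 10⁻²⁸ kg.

λ_X/λ_μ = 6.50 × 10⁻⁴

At fixed v, p = mv so λ = h/(mv) ∝ 1/m.
λ_X/λ_μ = m_μ/m_X = 1.884 × 10⁻²⁸/2.898 × 10⁻²⁵ = 6.50 × 10⁻⁴.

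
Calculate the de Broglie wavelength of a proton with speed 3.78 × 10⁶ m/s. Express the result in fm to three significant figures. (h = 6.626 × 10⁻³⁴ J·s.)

p = mv = 1.673 × 10⁻²⁷ × 3.78 × 10⁶ = 6.324 × 10⁻²¹ kg·m/s.
λ = h/p = 6.626 × 10⁻³⁴ / 6.324 × 10⁻²¹ = 1.05 × 10⁻¹³ m = 105 fm.

λ = 105 fm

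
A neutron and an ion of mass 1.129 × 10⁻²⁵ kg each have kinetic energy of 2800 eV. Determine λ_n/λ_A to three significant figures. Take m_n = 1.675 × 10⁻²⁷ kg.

At fixed KE, p = √(2mKE) so λ = h/p ∝ 1/√m.
λ_n/λ_A = √(m_A/m_n) = √(1.129 × 10⁻²⁵/1.675 × 10⁻²⁷) = √(67.40) = 8.21.

λ_n/λ_A = 8.21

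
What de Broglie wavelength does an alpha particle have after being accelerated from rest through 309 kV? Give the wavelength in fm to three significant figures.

KE = 2eV = 2 × 1.602 × 10⁻¹⁹ × 3.090 × 10⁵ = 9.900 × 10⁻¹⁴ J.
p = √(2mKE) = √(2 × 6.645 × 10⁻²⁷ × 9.900 × 10⁻¹⁴) = 3.627 × 10⁻²⁰ kg·m/s.
λ = h/p = 6.626 × 10⁻³⁴ / 3.627 × 10⁻²⁰ = 1.83 × 10⁻¹⁴ m = 18.3 fm.

λ = 18.3 fm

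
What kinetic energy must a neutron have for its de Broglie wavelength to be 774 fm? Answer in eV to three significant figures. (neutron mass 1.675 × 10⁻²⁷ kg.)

p = h/λ = 6.626 × 10⁻³⁴ / 7.740 × 10⁻¹³ = 8.561 × 10⁻²² kg·m/s.
KE = p²/(2m) = (8.561 × 10⁻²²)² / (2 × 1.675 × 10⁻²⁷) = 2.188 × 10⁻¹⁶ J = 1370 eV.

KE = 1370 eV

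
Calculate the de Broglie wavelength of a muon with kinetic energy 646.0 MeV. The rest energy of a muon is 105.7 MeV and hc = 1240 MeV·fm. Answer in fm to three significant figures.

Total energy E = KE + m₀c² = 646.0 + 105.7 = 751.7 MeV.
(pc)² = E² − (m₀c²)² = (751.7)² − (105.7)² = 5.539 × 10⁵ MeV², so pc = 744.2 MeV.
λ = hc/(pc) = 1240 MeV·fm / 744.2 MeV = 1.67 fm.

λ = 1.67 fm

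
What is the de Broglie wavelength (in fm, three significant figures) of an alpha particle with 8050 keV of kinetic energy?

KE = 8050 keV = 1.290 × 10⁻¹² J.
p = √(2mKE) = √(2 × 6.645 × 10⁻²⁷ × 1.290 × 10⁻¹²) = 1.309 × 10⁻¹⁹ kg·m/s.
λ = h/p = 6.626 × 10⁻³⁴ / 1.309 × 10⁻¹⁹ = 5.06 × 10⁻¹⁵ m = 5.06 fm.

λ = 5.06 fm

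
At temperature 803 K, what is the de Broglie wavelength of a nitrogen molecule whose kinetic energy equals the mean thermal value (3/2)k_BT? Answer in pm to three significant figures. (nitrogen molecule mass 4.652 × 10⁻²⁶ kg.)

KE = (3/2)k_BT = 1.5 × 1.381 × 10⁻²³ × 803 = 1.663 × 10⁻²⁰ J.
p = √(2mKE) = √(2 × 4.652 × 10⁻²⁶ × 1.663 × 10⁻²⁰) = 3.934 × 10⁻²³ kg·m/s.
λ = h/p = 1.68 × 10⁻¹¹ m = 16.8 pm.

λ = 16.8 pm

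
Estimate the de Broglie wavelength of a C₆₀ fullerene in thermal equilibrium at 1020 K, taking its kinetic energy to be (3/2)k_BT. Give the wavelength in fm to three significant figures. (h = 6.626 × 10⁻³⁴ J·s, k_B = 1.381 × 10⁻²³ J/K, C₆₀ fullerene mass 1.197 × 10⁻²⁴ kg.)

λ = 2950 fm

KE = (3/2)k_BT = 1.5 × 1.381 × 10⁻²³ × 1020 = 2.113 × 10⁻²⁰ J.
p = √(2mKE) = √(2 × 1.197 × 10⁻²⁴ × 2.113 × 10⁻²⁰) = 2.249 × 10⁻²² kg·m/s.
λ = h/p = 2.95 × 10⁻¹² m = 2950 fm.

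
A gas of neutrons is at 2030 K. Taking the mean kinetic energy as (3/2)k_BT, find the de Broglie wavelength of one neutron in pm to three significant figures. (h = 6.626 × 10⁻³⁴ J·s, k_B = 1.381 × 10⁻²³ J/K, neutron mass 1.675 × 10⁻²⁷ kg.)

KE = (3/2)k_BT = 1.5 × 1.381 × 10⁻²³ × 2030 = 4.205 × 10⁻²⁰ J.
p = √(2mKE) = √(2 × 1.675 × 10⁻²⁷ × 4.205 × 10⁻²⁰) = 1.187 × 10⁻²³ kg·m/s.
λ = h/p = 5.58 × 10⁻¹¹ m = 55.8 pm.

λ = 55.8 pm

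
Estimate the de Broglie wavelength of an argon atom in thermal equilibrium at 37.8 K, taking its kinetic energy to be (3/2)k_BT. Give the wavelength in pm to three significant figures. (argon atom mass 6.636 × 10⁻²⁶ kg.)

λ = 65.0 pm

KE = (3/2)k_BT = 1.5 × 1.381 × 10⁻²³ × 37.8 = 7.830 × 10⁻²² J.
p = √(2mKE) = √(2 × 6.636 × 10⁻²⁶ × 7.830 × 10⁻²²) = 1.019 × 10⁻²³ kg·m/s.
λ = h/p = 6.50 × 10⁻¹¹ m = 65.0 pm.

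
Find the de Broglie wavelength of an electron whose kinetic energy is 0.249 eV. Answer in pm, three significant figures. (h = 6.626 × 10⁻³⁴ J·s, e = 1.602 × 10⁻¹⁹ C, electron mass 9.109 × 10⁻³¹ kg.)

KE = 0.249 eV = 3.989 × 10⁻²⁰ J.
p = √(2mKE) = √(2 × 9.109 × 10⁻³¹ × 3.989 × 10⁻²⁰) = 2.696 × 10⁻²⁵ kg·m/s.
λ = h/p = 6.626 × 10⁻³⁴ / 2.696 × 10⁻²⁵ = 2.46 × 10⁻⁹ m = 2460 pm.

λ = 2460 pm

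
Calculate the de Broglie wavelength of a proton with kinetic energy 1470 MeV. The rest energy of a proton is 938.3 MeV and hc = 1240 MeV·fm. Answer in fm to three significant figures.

λ = 0.559 fm

Total energy E = KE + m₀c² = 1470 + 938.3 = 2408.3 MeV.
(pc)² = E² − (m₀c²)² = (2408.3)² − (938.3)² = 4.920 × 10⁶ MeV², so pc = 2218 MeV.
λ = hc/(pc) = 1240 MeV·fm / 2218 MeV = 0.559 fm.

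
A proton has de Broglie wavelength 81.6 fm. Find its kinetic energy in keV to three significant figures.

p = h/λ = 6.626 × 10⁻³⁴ / 8.160 × 10⁻¹⁴ = 8.120 × 10⁻²¹ kg·m/s.
KE = p²/(2m) = (8.120 × 10⁻²¹)² / (2 × 1.673 × 10⁻²⁷) = 1.971 × 10⁻¹⁴ J = 123 keV.

KE = 123 keV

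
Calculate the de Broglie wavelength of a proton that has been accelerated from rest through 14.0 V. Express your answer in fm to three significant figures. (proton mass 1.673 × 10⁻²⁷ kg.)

KE = eV = 1.602 × 10⁻¹⁹ × 14.00 = 2.243 × 10⁻¹⁸ J.
p = √(2mKE) = √(2 × 1.673 × 10⁻²⁷ × 2.243 × 10⁻¹⁸) = 8.663 × 10⁻²³ kg·m/s.
λ = h/p = 6.626 × 10⁻³⁴ / 8.663 × 10⁻²³ = 7.65 × 10⁻¹² m = 7650 fm.

λ = 7650 fm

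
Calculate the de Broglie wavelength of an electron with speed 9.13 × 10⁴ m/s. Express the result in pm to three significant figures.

λ = 7970 pm

p = mv = 9.109 × 10⁻³¹ × 9.13 × 10⁴ = 8.317 × 10⁻²⁶ kg·m/s.
λ = h/p = 6.626 × 10⁻³⁴ / 8.317 × 10⁻²⁶ = 7.97 × 10⁻⁹ m = 7970 pm.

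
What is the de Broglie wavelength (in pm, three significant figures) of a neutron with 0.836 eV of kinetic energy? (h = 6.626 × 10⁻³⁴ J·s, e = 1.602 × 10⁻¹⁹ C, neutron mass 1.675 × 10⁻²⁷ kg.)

λ = 31.3 pm

KE = 0.836 eV = 1.339 × 10⁻¹⁹ J.
p = √(2mKE) = √(2 × 1.675 × 10⁻²⁷ × 1.339 × 10⁻¹⁹) = 2.118 × 10⁻²³ kg·m/s.
λ = h/p = 6.626 × 10⁻³⁴ / 2.118 × 10⁻²³ = 3.13 × 10⁻¹¹ m = 31.3 pm.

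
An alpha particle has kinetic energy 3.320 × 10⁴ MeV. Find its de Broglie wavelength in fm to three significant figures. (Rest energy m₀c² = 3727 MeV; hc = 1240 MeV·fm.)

Total energy E = KE + m₀c² = 3.320 × 10⁴ + 3727 = 36927 MeV.
(pc)² = E² − (m₀c²)² = (36927)² − (3727)² = 1.350 × 10⁹ MeV², so pc = 3.674 × 10⁴ MeV.
λ = hc/(pc) = 1240 MeV·fm / 3.674 × 10⁴ MeV = 0.0338 fm.

λ = 0.0338 fm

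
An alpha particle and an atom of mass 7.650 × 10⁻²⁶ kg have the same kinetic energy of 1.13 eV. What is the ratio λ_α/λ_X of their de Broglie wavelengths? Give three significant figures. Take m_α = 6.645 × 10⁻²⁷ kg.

λ_α/λ_X = 3.39

At fixed KE, p = √(2mKE) so λ = h/p ∝ 1/√m.
λ_α/λ_X = √(m_X/m_α) = √(7.650 × 10⁻²⁶/6.645 × 10⁻²⁷) = √(11.51) = 3.39.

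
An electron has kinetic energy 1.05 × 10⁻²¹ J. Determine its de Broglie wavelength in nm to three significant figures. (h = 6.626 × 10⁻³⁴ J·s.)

λ = 15.1 nm

p = √(2mKE) = √(2 × 9.109 × 10⁻³¹ × 1.050 × 10⁻²¹) = 4.374 × 10⁻²⁶ kg·m/s.
λ = h/p = 6.626 × 10⁻³⁴ / 4.374 × 10⁻²⁶ = 1.51 × 10⁻⁸ m = 15.1 nm.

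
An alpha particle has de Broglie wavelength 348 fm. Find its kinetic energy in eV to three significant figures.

p = h/λ = 6.626 × 10⁻³⁴ / 3.480 × 10⁻¹³ = 1.904 × 10⁻²¹ kg·m/s.
KE = p²/(2m) = (1.904 × 10⁻²¹)² / (2 × 6.645 × 10⁻²⁷) = 2.728 × 10⁻¹⁶ J = 1700 eV.

KE = 1700 eV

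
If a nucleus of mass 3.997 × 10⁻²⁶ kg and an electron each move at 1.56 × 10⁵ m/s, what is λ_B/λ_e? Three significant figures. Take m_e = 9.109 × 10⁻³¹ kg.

λ_B/λ_e = 2.28 × 10⁻⁵

At fixed v, p = mv so λ = h/(mv) ∝ 1/m.
λ_B/λ_e = m_e/m_B = 9.109 × 10⁻³¹/3.997 × 10⁻²⁶ = 2.28 × 10⁻⁵.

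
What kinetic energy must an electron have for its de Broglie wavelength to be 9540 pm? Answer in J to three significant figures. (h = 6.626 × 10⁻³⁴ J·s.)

p = h/λ = 6.626 × 10⁻³⁴ / 9.540 × 10⁻⁹ = 6.945 × 10⁻²⁶ kg·m/s.
KE = p²/(2m) = (6.945 × 10⁻²⁶)² / (2 × 9.109 × 10⁻³¹) = 2.648 × 10⁻²¹ J = 2.65 × 10⁻²¹ J.

KE = 2.65 × 10⁻²¹ J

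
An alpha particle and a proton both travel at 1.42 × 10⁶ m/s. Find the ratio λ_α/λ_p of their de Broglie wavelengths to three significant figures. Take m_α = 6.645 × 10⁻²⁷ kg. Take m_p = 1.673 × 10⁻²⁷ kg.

At fixed v, p = mv so λ = h/(mv) ∝ 1/m.
λ_α/λ_p = m_p/m_α = 1.673 × 10⁻²⁷/6.645 × 10⁻²⁷ = 0.252.

λ_α/λ_p = 0.252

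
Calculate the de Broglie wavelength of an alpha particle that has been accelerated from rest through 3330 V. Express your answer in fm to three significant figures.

λ = 176 fm

KE = 2eV = 2 × 1.602 × 10⁻¹⁹ × 3330 = 1.067 × 10⁻¹⁵ J.
p = √(2mKE) = √(2 × 6.645 × 10⁻²⁷ × 1.067 × 10⁻¹⁵) = 3.766 × 10⁻²¹ kg·m/s.
λ = h/p = 6.626 × 10⁻³⁴ / 3.766 × 10⁻²¹ = 1.76 × 10⁻¹³ m = 176 fm.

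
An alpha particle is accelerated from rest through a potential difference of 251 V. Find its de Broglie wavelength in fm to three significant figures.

KE = 2eV = 2 × 1.602 × 10⁻¹⁹ × 251.0 = 8.042 × 10⁻¹⁷ J.
p = √(2mKE) = √(2 × 6.645 × 10⁻²⁷ × 8.042 × 10⁻¹⁷) = 1.034 × 10⁻²¹ kg·m/s.
λ = h/p = 6.626 × 10⁻³⁴ / 1.034 × 10⁻²¹ = 6.41 × 10⁻¹³ m = 641 fm.

λ = 641 fm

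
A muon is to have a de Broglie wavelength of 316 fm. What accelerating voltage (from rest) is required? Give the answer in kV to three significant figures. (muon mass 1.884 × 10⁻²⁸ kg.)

V = 72.8 kV

p = h/λ = 6.626 × 10⁻³⁴ / 3.160 × 10⁻¹³ = 2.097 × 10⁻²¹ kg·m/s.
KE = p²/(2m) = 1.167 × 10⁻¹⁴ J.
V = KE/e = 1.167 × 10⁻¹⁴ / (1.602 × 10⁻¹⁹) = 72.8 kV.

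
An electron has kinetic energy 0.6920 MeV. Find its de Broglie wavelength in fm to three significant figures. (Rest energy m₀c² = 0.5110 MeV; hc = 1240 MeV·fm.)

Total energy E = KE + m₀c² = 0.6920 + 0.5110 = 1.2030 MeV.
(pc)² = E² − (m₀c²)² = (1.2030)² − (0.5110)² = 1.186 MeV², so pc = 1.089 MeV.
λ = hc/(pc) = 1240 MeV·fm / 1.089 MeV = 1140 fm.

λ = 1140 fm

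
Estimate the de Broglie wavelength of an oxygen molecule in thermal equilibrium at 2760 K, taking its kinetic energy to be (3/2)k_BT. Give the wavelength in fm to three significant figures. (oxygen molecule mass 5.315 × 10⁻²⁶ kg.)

λ = 8500 fm

KE = (3/2)k_BT = 1.5 × 1.381 × 10⁻²³ × 2760 = 5.717 × 10⁻²⁰ J.
p = √(2mKE) = √(2 × 5.315 × 10⁻²⁶ × 5.717 × 10⁻²⁰) = 7.796 × 10⁻²³ kg·m/s.
λ = h/p = 8.50 × 10⁻¹² m = 8500 fm.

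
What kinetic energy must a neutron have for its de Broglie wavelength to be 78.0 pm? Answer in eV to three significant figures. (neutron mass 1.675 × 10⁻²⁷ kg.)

KE = 0.134 eV

p = h/λ = 6.626 × 10⁻³⁴ / 7.800 × 10⁻¹¹ = 8.495 × 10⁻²⁴ kg·m/s.
KE = p²/(2m) = (8.495 × 10⁻²⁴)² / (2 × 1.675 × 10⁻²⁷) = 2.154 × 10⁻²⁰ J = 0.134 eV.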